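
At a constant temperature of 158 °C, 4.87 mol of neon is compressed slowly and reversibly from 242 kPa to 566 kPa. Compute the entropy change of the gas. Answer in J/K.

ΔS_gas = -34.4 J/K

For an isothermal ideal gas ΔS_gas = nR ln(P₁/P₂) = 4.87 × 8.314 × ln(242/566) = -34.4 J/K.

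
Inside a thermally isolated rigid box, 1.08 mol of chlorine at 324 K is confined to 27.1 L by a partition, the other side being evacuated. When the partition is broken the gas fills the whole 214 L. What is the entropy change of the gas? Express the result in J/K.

ΔS_gas = 18.6 J/K

No heat is exchanged and no work is done, so the ideal-gas temperature stays constant.
Entropy is a state function; using a reversible isothermal path, ΔS_gas = nR ln(V₂/V₁) = 1.08 × 8.314 × ln(214/27.1) = 18.6 J/K.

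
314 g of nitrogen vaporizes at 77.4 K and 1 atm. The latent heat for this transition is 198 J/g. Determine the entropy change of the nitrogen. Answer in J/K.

ΔS = 803 J/K

Heat absorbed by the substance: Q = mL = 314 × 198 = 62172 J.
At constant T, ΔS = Q_rev/T = 62172 / 77.4 = 803 J/K.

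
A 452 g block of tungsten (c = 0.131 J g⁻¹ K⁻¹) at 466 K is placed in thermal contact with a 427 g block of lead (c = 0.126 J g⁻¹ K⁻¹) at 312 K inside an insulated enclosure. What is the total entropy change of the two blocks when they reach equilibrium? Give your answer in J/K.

ΔS_total = 2.24 J/K

Energy balance: T_f = (m₁c₁T₁ + m₂c₂T₂)/(m₁c₁ + m₂c₂) = 392.69 K.
ΔS₁ = m₁c₁ ln(T_f/T₁) = 59.212 × ln(392.69/466) = -10.136 J/K.
ΔS₂ = m₂c₂ ln(T_f/T₂) = 53.802 × ln(392.69/312) = 12.375 J/K.
ΔS_total = -10.136 + 12.375 = 2.24 J/K.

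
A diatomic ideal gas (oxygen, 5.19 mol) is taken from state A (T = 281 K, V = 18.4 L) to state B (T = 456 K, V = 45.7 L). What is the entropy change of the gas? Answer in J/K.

Entropy is a state function: ΔS = nC_V ln(T₂/T₁) + nR ln(V₂/V₁), with C_V = 5R/2 = 20.79 J mol⁻¹ K⁻¹ for a diatomic ideal gas.
ΔS = 5.19 × [20.79 × ln(456/281) + 8.314 × ln(45.7/18.4)] = 91.5 J/K.

ΔS = 91.5 J/K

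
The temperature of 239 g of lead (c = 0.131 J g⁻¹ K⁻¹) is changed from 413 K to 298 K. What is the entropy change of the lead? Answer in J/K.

ΔS = -10.2 J/K

ΔS = ∫dQ_rev/T = m c ln(T₂/T₁) = 239 × 0.131 × ln(298/413) = -10.2 J/K.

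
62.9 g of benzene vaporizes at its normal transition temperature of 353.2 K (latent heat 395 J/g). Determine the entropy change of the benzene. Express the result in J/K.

ΔS = 70.3 J/K

Heat absorbed by the substance: Q = mL = 62.9 × 395 = 24845.5 J.
At constant T, ΔS = Q_rev/T = 24845.5 / 353.2 = 70.3 J/K.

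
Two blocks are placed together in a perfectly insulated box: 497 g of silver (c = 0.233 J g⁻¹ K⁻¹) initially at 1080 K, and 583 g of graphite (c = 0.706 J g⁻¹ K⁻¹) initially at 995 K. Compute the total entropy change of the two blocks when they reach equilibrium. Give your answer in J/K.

Energy balance: T_f = (m₁c₁T₁ + m₂c₂T₂)/(m₁c₁ + m₂c₂) = 1013.7 K.
ΔS₁ = m₁c₁ ln(T_f/T₁) = 115.801 × ln(1013.7/1080) = -7.341 J/K.
ΔS₂ = m₂c₂ ln(T_f/T₂) = 411.598 × ln(1013.7/995) = 7.649 J/K.
ΔS_total = -7.341 + 7.649 = 0.308 J/K.

ΔS_total = 0.308 J/K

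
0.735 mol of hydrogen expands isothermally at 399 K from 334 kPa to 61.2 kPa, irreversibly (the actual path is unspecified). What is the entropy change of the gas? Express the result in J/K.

Entropy is a state function, so ΔS_gas depends only on the end states.
For an isothermal ideal gas ΔS_gas = nR ln(P₁/P₂) = 0.735 × 8.314 × ln(334/61.2) = 10.4 J/K.

ΔS_gas = 10.4 J/K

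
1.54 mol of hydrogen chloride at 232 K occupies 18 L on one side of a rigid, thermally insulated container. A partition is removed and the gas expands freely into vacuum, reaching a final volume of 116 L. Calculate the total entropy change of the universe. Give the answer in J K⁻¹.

ΔS_universe = 23.9 J/K

For an ideal gas in free expansion Q = 0 and W = 0, so T is unchanged.
Entropy is a state function; using a reversible isothermal path, ΔS_gas = nR ln(V₂/V₁) = 1.54 × 8.314 × ln(116/18) = 23.9 J/K.
The insulated surroundings exchange no heat, so ΔS_surr = 0 and ΔS_universe = ΔS_gas.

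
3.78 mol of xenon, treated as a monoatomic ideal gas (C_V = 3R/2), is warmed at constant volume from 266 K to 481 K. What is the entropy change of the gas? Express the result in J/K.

At constant volume, ΔS = nC_V ln(T₂/T₁) with C_V = 3R/2 = 12.47 J mol⁻¹ K⁻¹.
ΔS = 3.78 × 12.47 × ln(481/266) = 27.9 J/K.

ΔS = 27.9 J/K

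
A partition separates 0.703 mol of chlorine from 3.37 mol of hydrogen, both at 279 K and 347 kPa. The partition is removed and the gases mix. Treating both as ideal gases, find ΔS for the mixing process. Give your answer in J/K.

ΔS_mix = 15.6 J/K

Mole fractions: x_A = 0.703/4.07 = 0.173, x_B = 0.827.
ΔS_mix = −R(n_A ln x_A + n_B ln x_B) = −8.314 × (0.703 ln 0.173 + 3.37 ln 0.827) = 15.6 J/K.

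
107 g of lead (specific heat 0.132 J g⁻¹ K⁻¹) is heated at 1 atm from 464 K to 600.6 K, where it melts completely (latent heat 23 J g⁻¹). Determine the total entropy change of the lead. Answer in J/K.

Warming step: ΔS₁ = m c ln(T_tr/T_i) = 107 × 0.132 × ln(600.6/464) = 3.645 J/K.
Phase change: ΔS₂ = +mL/T_tr = 107 × 23 / 600.6 = 4.098 J/K.
ΔS_total = (3.645) + (4.098) = 7.74 J/K.

ΔS = 7.74 J/K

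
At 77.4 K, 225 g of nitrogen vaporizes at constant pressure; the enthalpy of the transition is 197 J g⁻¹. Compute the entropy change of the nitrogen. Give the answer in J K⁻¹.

Heat absorbed by the substance: Q = mL = 225 × 197 = 44325 J.
At constant T, ΔS = Q_rev/T = 44325 / 77.4 = 573 J/K.

ΔS = 573 J/K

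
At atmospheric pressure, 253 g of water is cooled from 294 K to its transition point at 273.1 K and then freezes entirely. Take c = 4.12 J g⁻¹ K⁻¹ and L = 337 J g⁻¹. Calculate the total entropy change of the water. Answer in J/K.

ΔS = -389 J/K

Cooling step: ΔS₁ = m c ln(T_tr/T_i) = 253 × 4.12 × ln(273.1/294) = -76.87 J/K.
Phase change: ΔS₂ = −mL/T_tr = −253 × 337 / 273.1 = -312.2 J/K.
ΔS_total = (-76.87) + (-312.2) = -389 J/K.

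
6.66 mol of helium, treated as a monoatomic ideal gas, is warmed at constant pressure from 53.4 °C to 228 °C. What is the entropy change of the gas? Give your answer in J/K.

ΔS = 59.3 J/K

In kelvin: T₁ = 326.55 K, T₂ = 501.15 K. At constant pressure, ΔS = nC_p ln(T₂/T₁) with C_p = 5R/2 = 20.79 J mol⁻¹ K⁻¹.
ΔS = 6.66 × 20.79 × ln(501.15/326.55) = 59.3 J/K.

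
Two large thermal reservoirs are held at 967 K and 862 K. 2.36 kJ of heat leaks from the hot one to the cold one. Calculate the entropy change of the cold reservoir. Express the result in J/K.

ΔS_cold = 2.74 J/K

The cold reservoir gains heat Q, so ΔS_cold = +Q/T_C = 2360/862 = 2.74 J/K.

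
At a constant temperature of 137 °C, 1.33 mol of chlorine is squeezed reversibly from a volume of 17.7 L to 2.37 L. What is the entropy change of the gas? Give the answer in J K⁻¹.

For an isothermal ideal gas ΔS_gas = nR ln(V₂/V₁) = 1.33 × 8.314 × ln(2.37/17.7) = -22.2 J/K.

ΔS_gas = -22.2 J/K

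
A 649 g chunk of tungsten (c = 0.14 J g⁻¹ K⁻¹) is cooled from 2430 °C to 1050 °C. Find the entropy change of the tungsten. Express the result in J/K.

ΔS = -64.9 J/K

In kelvin: T₁ = 2703.15 K, T₂ = 1323.15 K. ΔS = ∫dQ_rev/T = m c ln(T₂/T₁) = 649 × 0.14 × ln(1323.15/2703.15) = -64.9 J/K.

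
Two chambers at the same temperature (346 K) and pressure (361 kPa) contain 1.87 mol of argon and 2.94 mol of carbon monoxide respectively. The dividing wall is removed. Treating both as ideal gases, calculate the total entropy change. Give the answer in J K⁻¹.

Mole fractions: x_A = 1.87/4.81 = 0.389, x_B = 0.611.
ΔS_mix = −R(n_A ln x_A + n_B ln x_B) = −8.314 × (1.87 ln 0.389 + 2.94 ln 0.611) = 26.7 J/K.

ΔS_mix = 26.7 J/K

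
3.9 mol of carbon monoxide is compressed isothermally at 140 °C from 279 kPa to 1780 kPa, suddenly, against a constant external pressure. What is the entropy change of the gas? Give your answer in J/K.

ΔS_gas = -60.1 J/K

Entropy is a state function, so ΔS_gas depends only on the end states.
For an isothermal ideal gas ΔS_gas = nR ln(P₁/P₂) = 3.9 × 8.314 × ln(279/1780) = -60.1 J/K.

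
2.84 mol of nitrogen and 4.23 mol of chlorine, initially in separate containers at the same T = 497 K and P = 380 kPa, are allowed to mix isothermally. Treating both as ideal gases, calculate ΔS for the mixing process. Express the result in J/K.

Mole fractions: x_A = 2.84/7.07 = 0.402, x_B = 0.598.
ΔS_mix = −R(n_A ln x_A + n_B ln x_B) = −8.314 × (2.84 ln 0.402 + 4.23 ln 0.598) = 39.6 J/K.

ΔS_mix = 39.6 J/K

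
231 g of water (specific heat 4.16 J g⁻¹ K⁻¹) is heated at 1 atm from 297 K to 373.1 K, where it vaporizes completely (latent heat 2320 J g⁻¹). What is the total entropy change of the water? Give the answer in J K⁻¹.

ΔS = 1660 J/K

Warming step: ΔS₁ = m c ln(T_tr/T_i) = 231 × 4.16 × ln(373.1/297) = 219.2 J/K.
Phase change: ΔS₂ = +mL/T_tr = 231 × 2320 / 373.1 = 1436 J/K.
ΔS_total = (219.2) + (1436) = 1660 J/K.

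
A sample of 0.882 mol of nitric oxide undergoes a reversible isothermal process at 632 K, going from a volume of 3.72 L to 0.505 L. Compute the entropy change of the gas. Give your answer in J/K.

ΔS_gas = -14.6 J/K

For an isothermal ideal gas ΔS_gas = nR ln(V₂/V₁) = 0.882 × 8.314 × ln(0.505/3.72) = -14.6 J/K.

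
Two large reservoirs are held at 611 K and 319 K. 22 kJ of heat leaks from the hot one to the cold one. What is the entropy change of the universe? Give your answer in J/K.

ΔS_total = 33 J/K

ΔS_hot = −Q/T_H = −22000/611 = -36.01 J/K and ΔS_cold = +Q/T_C = 22000/319 = 68.97 J/K.
ΔS_total = -36.01 + 68.97 = 33 J/K, positive as the second law requires.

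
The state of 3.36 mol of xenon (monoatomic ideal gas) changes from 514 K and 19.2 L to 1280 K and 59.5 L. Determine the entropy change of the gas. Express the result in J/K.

Entropy is a state function: ΔS = nC_V ln(T₂/T₁) + nR ln(V₂/V₁), with C_V = 3R/2 = 12.47 J mol⁻¹ K⁻¹ for a monoatomic ideal gas.
ΔS = 3.36 × [12.47 × ln(1280/514) + 8.314 × ln(59.5/19.2)] = 69.8 J/K.

ΔS = 69.8 J/K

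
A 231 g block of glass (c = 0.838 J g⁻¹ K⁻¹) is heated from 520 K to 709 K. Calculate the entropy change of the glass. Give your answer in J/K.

ΔS = ∫dQ_rev/T = m c ln(T₂/T₁) = 231 × 0.838 × ln(709/520) = 60 J/K.

ΔS = 60 J/K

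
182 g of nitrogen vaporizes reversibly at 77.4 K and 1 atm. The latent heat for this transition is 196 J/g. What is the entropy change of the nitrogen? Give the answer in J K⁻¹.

Heat absorbed by the substance: Q = mL = 182 × 196 = 35672 J.
At constant T, ΔS = Q_rev/T = 35672 / 77.4 = 461 J/K.

ΔS = 461 J/K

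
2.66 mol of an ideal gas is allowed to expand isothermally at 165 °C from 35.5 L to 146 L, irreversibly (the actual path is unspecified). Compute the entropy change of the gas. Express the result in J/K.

ΔS_gas = 31.3 J/K

Entropy is a state function, so ΔS_gas depends only on the end states.
For an isothermal ideal gas ΔS_gas = nR ln(V₂/V₁) = 2.66 × 8.314 × ln(146/35.5) = 31.3 J/K.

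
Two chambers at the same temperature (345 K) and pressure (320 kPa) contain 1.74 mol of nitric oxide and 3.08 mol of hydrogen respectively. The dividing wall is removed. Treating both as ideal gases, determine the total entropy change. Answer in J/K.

Mole fractions: x_A = 1.74/4.82 = 0.361, x_B = 0.639.
ΔS_mix = −R(n_A ln x_A + n_B ln x_B) = −8.314 × (1.74 ln 0.361 + 3.08 ln 0.639) = 26.2 J/K.

ΔS_mix = 26.2 J/K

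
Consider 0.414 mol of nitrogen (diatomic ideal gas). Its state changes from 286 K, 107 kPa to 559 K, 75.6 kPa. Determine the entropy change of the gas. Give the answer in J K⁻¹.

ΔS = nC_p ln(T₂/T₁) − nR ln(P₂/P₁), with C_p = 7R/2 = 29.1 J mol⁻¹ K⁻¹ for a diatomic ideal gas.
ΔS = 0.414 × [29.1 × ln(559/286) − 8.314 × ln(75.6/107)] = 9.27 J/K.

ΔS = 9.27 J/K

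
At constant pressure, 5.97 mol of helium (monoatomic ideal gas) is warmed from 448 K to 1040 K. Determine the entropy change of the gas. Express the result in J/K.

ΔS = 105 J/K

At constant pressure, ΔS = nC_p ln(T₂/T₁) with C_p = 5R/2 = 20.79 J mol⁻¹ K⁻¹.
ΔS = 5.97 × 20.79 × ln(1040/448) = 105 J/K.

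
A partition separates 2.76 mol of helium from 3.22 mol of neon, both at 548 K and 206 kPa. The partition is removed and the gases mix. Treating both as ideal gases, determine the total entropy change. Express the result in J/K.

Mole fractions: x_A = 2.76/5.98 = 0.462, x_B = 0.538.
ΔS_mix = −R(n_A ln x_A + n_B ln x_B) = −8.314 × (2.76 ln 0.462 + 3.22 ln 0.538) = 34.3 J/K.

ΔS_mix = 34.3 J/K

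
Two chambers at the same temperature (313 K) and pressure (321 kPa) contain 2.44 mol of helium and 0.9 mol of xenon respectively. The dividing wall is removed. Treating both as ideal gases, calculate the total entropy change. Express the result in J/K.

Mole fractions: x_A = 2.44/3.34 = 0.731, x_B = 0.269.
ΔS_mix = −R(n_A ln x_A + n_B ln x_B) = −8.314 × (2.44 ln 0.731 + 0.9 ln 0.269) = 16.2 J/K.

ΔS_mix = 16.2 J/K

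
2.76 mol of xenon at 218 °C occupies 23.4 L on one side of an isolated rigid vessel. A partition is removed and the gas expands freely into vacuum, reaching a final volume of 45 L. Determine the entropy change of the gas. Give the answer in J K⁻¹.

No heat is exchanged and no work is done, so the ideal-gas temperature stays constant.
Entropy is a state function; using a reversible isothermal path, ΔS_gas = nR ln(V₂/V₁) = 2.76 × 8.314 × ln(45/23.4) = 15 J/K.

ΔS_gas = 15 J/K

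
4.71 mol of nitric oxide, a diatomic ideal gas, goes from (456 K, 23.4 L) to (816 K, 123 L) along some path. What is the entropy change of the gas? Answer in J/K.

Entropy is a state function: ΔS = nC_V ln(T₂/T₁) + nR ln(V₂/V₁), with C_V = 5R/2 = 20.79 J mol⁻¹ K⁻¹ for a diatomic ideal gas.
ΔS = 4.71 × [20.79 × ln(816/456) + 8.314 × ln(123/23.4)] = 122 J/K.

ΔS = 122 J/K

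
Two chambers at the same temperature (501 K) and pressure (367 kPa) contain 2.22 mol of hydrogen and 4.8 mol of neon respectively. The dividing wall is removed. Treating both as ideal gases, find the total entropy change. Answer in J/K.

ΔS_mix = 36.4 J/K

Mole fractions: x_A = 2.22/7.02 = 0.316, x_B = 0.684.
ΔS_mix = −R(n_A ln x_A + n_B ln x_B) = −8.314 × (2.22 ln 0.316 + 4.8 ln 0.684) = 36.4 J/K.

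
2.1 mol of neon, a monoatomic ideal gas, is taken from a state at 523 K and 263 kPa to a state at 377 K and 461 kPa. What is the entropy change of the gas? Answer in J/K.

ΔS = nC_p ln(T₂/T₁) − nR ln(P₂/P₁), with C_p = 5R/2 = 20.79 J mol⁻¹ K⁻¹ for a monoatomic ideal gas.
ΔS = 2.1 × [20.79 × ln(377/523) − 8.314 × ln(461/263)] = -24.1 J/K.

ΔS = -24.1 J/K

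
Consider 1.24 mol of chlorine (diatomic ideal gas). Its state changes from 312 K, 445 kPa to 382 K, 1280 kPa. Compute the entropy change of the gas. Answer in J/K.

ΔS = -3.59 J/K

ΔS = nC_p ln(T₂/T₁) − nR ln(P₂/P₁), with C_p = 7R/2 = 29.1 J mol⁻¹ K⁻¹ for a diatomic ideal gas.
ΔS = 1.24 × [29.1 × ln(382/312) − 8.314 × ln(1280/445)] = -3.59 J/K.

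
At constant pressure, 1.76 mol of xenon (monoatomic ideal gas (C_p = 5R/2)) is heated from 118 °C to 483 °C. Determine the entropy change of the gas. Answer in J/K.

In kelvin: T₁ = 391.15 K, T₂ = 756.15 K. At constant pressure, ΔS = nC_p ln(T₂/T₁) with C_p = 5R/2 = 20.79 J mol⁻¹ K⁻¹.
ΔS = 1.76 × 20.79 × ln(756.15/391.15) = 24.1 J/K.

ΔS = 24.1 J/K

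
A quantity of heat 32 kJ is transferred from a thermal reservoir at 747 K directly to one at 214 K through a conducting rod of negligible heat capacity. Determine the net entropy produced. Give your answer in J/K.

ΔS_hot = −Q/T_H = −32000/747 = -42.84 J/K and ΔS_cold = +Q/T_C = 32000/214 = 149.5 J/K.
ΔS_total = -42.84 + 149.5 = 107 J/K, positive as the second law requires.

ΔS_total = 107 J/K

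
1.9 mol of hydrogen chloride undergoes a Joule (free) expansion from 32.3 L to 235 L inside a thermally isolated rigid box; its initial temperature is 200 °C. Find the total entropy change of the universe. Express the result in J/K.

For an ideal gas in free expansion Q = 0 and W = 0, so T is unchanged.
Entropy is a state function; using a reversible isothermal path, ΔS_gas = nR ln(V₂/V₁) = 1.9 × 8.314 × ln(235/32.3) = 31.3 J/K.
The insulated surroundings exchange no heat, so ΔS_surr = 0 and ΔS_universe = ΔS_gas.

ΔS_universe = 31.3 J/K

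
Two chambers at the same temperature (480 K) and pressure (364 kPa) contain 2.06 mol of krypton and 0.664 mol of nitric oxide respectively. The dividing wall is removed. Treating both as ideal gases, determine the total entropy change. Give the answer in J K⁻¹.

ΔS_mix = 12.6 J/K

Mole fractions: x_A = 2.06/2.72 = 0.756, x_B = 0.244.
ΔS_mix = −R(n_A ln x_A + n_B ln x_B) = −8.314 × (2.06 ln 0.756 + 0.664 ln 0.244) = 12.6 J/K.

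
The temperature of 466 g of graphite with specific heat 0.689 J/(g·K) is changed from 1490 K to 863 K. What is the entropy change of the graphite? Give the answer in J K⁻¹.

ΔS = -175 J/K

ΔS = ∫dQ_rev/T = m c ln(T₂/T₁) = 466 × 0.689 × ln(863/1490) = -175 J/K.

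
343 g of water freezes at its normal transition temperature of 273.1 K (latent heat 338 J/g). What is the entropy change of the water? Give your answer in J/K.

Heat released by the substance: Q = −mL = −343 × 338 = −115934 J.
At constant T, ΔS = Q_rev/T = −115934 / 273.1 = -425 J/K.

ΔS = -425 J/K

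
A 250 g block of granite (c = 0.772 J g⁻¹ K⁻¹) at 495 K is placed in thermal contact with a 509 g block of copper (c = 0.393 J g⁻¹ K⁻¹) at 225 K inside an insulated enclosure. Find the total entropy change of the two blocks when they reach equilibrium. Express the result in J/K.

Energy balance: T_f = (m₁c₁T₁ + m₂c₂T₂)/(m₁c₁ + m₂c₂) = 357.58 K.
ΔS₁ = m₁c₁ ln(T_f/T₁) = 193 × ln(357.58/495) = -62.76 J/K.
ΔS₂ = m₂c₂ ln(T_f/T₂) = 200.037 × ln(357.58/225) = 92.67 J/K.
ΔS_total = -62.76 + 92.67 = 29.9 J/K.

ΔS_total = 29.9 J/K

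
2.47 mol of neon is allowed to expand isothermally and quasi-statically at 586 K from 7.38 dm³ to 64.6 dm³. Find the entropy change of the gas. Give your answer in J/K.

ΔS_gas = 44.6 J/K

For an isothermal ideal gas ΔS_gas = nR ln(V₂/V₁) = 2.47 × 8.314 × ln(64.6/7.38) = 44.6 J/K.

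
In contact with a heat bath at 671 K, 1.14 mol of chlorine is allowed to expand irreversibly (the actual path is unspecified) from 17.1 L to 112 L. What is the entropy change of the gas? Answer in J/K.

Entropy is a state function, so ΔS_gas depends only on the end states.
For an isothermal ideal gas ΔS_gas = nR ln(V₂/V₁) = 1.14 × 8.314 × ln(112/17.1) = 17.8 J/K.

ΔS_gas = 17.8 J/K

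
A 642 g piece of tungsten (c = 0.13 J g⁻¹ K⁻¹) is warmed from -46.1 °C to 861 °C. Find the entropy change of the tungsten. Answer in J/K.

In kelvin: T₁ = 227.05 K, T₂ = 1134.15 K. ΔS = ∫dQ_rev/T = m c ln(T₂/T₁) = 642 × 0.13 × ln(1134.15/227.05) = 134 J/K.

ΔS = 134 J/K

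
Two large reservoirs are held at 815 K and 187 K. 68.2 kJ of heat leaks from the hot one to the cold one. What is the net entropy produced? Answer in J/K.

ΔS_total = 281 J/K

ΔS_hot = −Q/T_H = −68200/815 = -83.68 J/K and ΔS_cold = +Q/T_C = 68200/187 = 364.7 J/K.
ΔS_total = -83.68 + 364.7 = 281 J/K, positive as the second law requires.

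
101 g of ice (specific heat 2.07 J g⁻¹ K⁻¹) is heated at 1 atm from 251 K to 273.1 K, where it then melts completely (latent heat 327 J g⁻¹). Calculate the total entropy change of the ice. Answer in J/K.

ΔS = 139 J/K

Warming step: ΔS₁ = m c ln(T_tr/T_i) = 101 × 2.07 × ln(273.1/251) = 17.64 J/K.
Phase change: ΔS₂ = +mL/T_tr = 101 × 327 / 273.1 = 120.9 J/K.
ΔS_total = (17.64) + (120.9) = 139 J/K.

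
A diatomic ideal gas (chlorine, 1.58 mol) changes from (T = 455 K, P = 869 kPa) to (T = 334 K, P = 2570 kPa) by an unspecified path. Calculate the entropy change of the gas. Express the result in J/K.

ΔS = -28.5 J/K

ΔS = nC_p ln(T₂/T₁) − nR ln(P₂/P₁), with C_p = 7R/2 = 29.1 J mol⁻¹ K⁻¹ for a diatomic ideal gas.
ΔS = 1.58 × [29.1 × ln(334/455) − 8.314 × ln(2570/869)] = -28.5 J/K.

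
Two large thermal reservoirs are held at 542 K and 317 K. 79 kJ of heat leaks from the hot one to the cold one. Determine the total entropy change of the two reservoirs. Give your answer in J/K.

ΔS_hot = −Q/T_H = −79000/542 = -145.8 J/K and ΔS_cold = +Q/T_C = 79000/317 = 249.2 J/K.
ΔS_total = -145.8 + 249.2 = 103 J/K, positive as the second law requires.

ΔS_total = 103 J/K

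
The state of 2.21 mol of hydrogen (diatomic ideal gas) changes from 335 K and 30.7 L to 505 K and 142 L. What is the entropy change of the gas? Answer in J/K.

Entropy is a state function: ΔS = nC_V ln(T₂/T₁) + nR ln(V₂/V₁), with C_V = 5R/2 = 20.79 J mol⁻¹ K⁻¹ for a diatomic ideal gas.
ΔS = 2.21 × [20.79 × ln(505/335) + 8.314 × ln(142/30.7)] = 47 J/K.

ΔS = 47 J/K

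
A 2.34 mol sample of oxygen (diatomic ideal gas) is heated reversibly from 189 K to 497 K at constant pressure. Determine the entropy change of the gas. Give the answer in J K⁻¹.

ΔS = 65.8 J/K

At constant pressure, ΔS = nC_p ln(T₂/T₁) with C_p = 7R/2 = 29.1 J mol⁻¹ K⁻¹.
ΔS = 2.34 × 29.1 × ln(497/189) = 65.8 J/K.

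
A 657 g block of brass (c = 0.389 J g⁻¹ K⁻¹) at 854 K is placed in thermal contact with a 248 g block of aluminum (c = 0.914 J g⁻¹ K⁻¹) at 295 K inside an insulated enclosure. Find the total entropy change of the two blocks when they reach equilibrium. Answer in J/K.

Energy balance: T_f = (m₁c₁T₁ + m₂c₂T₂)/(m₁c₁ + m₂c₂) = 591.25 K.
ΔS₁ = m₁c₁ ln(T_f/T₁) = 255.573 × ln(591.25/854) = -93.97 J/K.
ΔS₂ = m₂c₂ ln(T_f/T₂) = 226.672 × ln(591.25/295) = 157.6 J/K.
ΔS_total = -93.97 + 157.6 = 63.6 J/K.

ΔS_total = 63.6 J/K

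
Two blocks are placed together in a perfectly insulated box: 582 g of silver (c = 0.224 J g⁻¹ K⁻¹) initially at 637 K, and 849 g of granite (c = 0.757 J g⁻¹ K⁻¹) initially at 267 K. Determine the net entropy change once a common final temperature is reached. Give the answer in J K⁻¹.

ΔS_total = 49 J/K

Energy balance: T_f = (m₁c₁T₁ + m₂c₂T₂)/(m₁c₁ + m₂c₂) = 329.4 K.
ΔS₁ = m₁c₁ ln(T_f/T₁) = 130.368 × ln(329.4/637) = -85.98 J/K.
ΔS₂ = m₂c₂ ln(T_f/T₂) = 642.693 × ln(329.4/267) = 135 J/K.
ΔS_total = -85.98 + 135 = 49 J/K.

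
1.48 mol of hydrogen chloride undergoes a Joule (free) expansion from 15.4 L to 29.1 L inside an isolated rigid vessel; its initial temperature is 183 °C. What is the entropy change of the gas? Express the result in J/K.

ΔS_gas = 7.83 J/K

For an ideal gas in free expansion Q = 0 and W = 0, so T is unchanged.
Entropy is a state function; using a reversible isothermal path, ΔS_gas = nR ln(V₂/V₁) = 1.48 × 8.314 × ln(29.1/15.4) = 7.83 J/K.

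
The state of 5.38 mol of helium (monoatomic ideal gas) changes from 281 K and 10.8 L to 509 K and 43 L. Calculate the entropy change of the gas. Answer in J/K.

ΔS = 102 J/K

Entropy is a state function: ΔS = nC_V ln(T₂/T₁) + nR ln(V₂/V₁), with C_V = 3R/2 = 12.47 J mol⁻¹ K⁻¹ for a monoatomic ideal gas.
ΔS = 5.38 × [12.47 × ln(509/281) + 8.314 × ln(43/10.8)] = 102 J/K.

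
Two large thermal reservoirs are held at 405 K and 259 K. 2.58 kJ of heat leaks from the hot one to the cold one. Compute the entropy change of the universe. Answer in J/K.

ΔS_hot = −Q/T_H = −2580/405 = -6.37 J/K and ΔS_cold = +Q/T_C = 2580/259 = 9.961 J/K.
ΔS_total = -6.37 + 9.961 = 3.59 J/K, positive as the second law requires.

ΔS_total = 3.59 J/K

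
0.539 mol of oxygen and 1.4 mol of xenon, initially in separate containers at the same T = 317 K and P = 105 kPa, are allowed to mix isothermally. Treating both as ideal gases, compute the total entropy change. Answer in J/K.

ΔS_mix = 9.53 J/K

Mole fractions: x_A = 0.539/1.94 = 0.278, x_B = 0.722.
ΔS_mix = −R(n_A ln x_A + n_B ln x_B) = −8.314 × (0.539 ln 0.278 + 1.4 ln 0.722) = 9.53 J/K.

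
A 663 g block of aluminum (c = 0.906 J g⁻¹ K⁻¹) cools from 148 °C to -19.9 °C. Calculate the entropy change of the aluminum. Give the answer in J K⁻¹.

ΔS = -306 J/K

In kelvin: T₁ = 421.15 K, T₂ = 253.25 K. ΔS = ∫dQ_rev/T = m c ln(T₂/T₁) = 663 × 0.906 × ln(253.25/421.15) = -306 J/K.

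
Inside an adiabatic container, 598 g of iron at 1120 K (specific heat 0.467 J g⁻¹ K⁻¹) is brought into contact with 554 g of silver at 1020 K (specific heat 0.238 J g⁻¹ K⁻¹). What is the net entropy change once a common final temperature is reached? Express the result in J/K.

ΔS_total = 0.387 J/K

Energy balance: T_f = (m₁c₁T₁ + m₂c₂T₂)/(m₁c₁ + m₂c₂) = 1087.9 K.
ΔS₁ = m₁c₁ ln(T_f/T₁) = 279.266 × ln(1087.9/1120) = -8.114 J/K.
ΔS₂ = m₂c₂ ln(T_f/T₂) = 131.852 × ln(1087.9/1020) = 8.501 J/K.
ΔS_total = -8.114 + 8.501 = 0.387 J/K.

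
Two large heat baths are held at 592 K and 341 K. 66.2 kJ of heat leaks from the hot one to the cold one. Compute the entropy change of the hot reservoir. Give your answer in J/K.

ΔS_hot = -112 J/K

The hot reservoir loses heat Q, so ΔS_hot = −Q/T_H = −66200/592 = -112 J/K.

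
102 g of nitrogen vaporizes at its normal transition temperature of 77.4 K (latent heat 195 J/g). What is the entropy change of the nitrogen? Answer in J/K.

Heat absorbed by the substance: Q = mL = 102 × 195 = 19890 J.
At constant T, ΔS = Q_rev/T = 19890 / 77.4 = 257 J/K.

ΔS = 257 J/K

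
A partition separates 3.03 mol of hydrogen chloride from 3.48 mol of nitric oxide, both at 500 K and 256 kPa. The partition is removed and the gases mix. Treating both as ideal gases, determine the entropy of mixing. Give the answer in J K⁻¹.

ΔS_mix = 37.4 J/K

Mole fractions: x_A = 3.03/6.51 = 0.465, x_B = 0.535.
ΔS_mix = −R(n_A ln x_A + n_B ln x_B) = −8.314 × (3.03 ln 0.465 + 3.48 ln 0.535) = 37.4 J/K.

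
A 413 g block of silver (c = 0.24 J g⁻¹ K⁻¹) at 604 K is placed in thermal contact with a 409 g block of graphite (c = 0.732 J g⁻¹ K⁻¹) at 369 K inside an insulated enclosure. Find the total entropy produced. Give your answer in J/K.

Energy balance: T_f = (m₁c₁T₁ + m₂c₂T₂)/(m₁c₁ + m₂c₂) = 427.45 K.
ΔS₁ = m₁c₁ ln(T_f/T₁) = 99.12 × ln(427.45/604) = -34.27 J/K.
ΔS₂ = m₂c₂ ln(T_f/T₂) = 299.388 × ln(427.45/369) = 44.02 J/K.
ΔS_total = -34.27 + 44.02 = 9.75 J/K.

ΔS_total = 9.75 J/K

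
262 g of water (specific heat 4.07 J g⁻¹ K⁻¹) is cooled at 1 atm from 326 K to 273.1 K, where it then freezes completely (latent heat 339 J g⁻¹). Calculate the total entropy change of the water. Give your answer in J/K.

Cooling step: ΔS₁ = m c ln(T_tr/T_i) = 262 × 4.07 × ln(273.1/326) = -188.8 J/K.
Phase change: ΔS₂ = −mL/T_tr = −262 × 339 / 273.1 = -325.2 J/K.
ΔS_total = (-188.8) + (-325.2) = -514 J/K.

ΔS = -514 J/K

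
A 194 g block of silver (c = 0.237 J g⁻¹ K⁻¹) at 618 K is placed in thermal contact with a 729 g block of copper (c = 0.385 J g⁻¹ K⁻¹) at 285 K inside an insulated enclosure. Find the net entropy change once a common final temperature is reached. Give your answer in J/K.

ΔS_total = 14.1 J/K

Energy balance: T_f = (m₁c₁T₁ + m₂c₂T₂)/(m₁c₁ + m₂c₂) = 331.87 K.
ΔS₁ = m₁c₁ ln(T_f/T₁) = 45.978 × ln(331.87/618) = -28.59 J/K.
ΔS₂ = m₂c₂ ln(T_f/T₂) = 280.665 × ln(331.87/285) = 42.73 J/K.
ΔS_total = -28.59 + 42.73 = 14.1 J/K.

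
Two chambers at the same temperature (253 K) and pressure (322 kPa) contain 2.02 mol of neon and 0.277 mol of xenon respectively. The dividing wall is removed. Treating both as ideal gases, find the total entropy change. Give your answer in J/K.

Mole fractions: x_A = 2.02/2.3 = 0.879, x_B = 0.121.
ΔS_mix = −R(n_A ln x_A + n_B ln x_B) = −8.314 × (2.02 ln 0.879 + 0.277 ln 0.121) = 7.03 J/K.

ΔS_mix = 7.03 J/K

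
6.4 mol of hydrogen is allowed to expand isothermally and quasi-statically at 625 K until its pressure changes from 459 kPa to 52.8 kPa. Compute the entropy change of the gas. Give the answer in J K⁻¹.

ΔS_gas = 115 J/K

For an isothermal ideal gas ΔS_gas = nR ln(P₁/P₂) = 6.4 × 8.314 × ln(459/52.8) = 115 J/K.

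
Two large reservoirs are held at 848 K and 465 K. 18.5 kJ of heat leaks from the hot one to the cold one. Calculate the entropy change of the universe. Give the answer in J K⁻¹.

ΔS_hot = −Q/T_H = −18500/848 = -21.82 J/K and ΔS_cold = +Q/T_C = 18500/465 = 39.78 J/K.
ΔS_total = -21.82 + 39.78 = 18 J/K, positive as the second law requires.

ΔS_total = 18 J/K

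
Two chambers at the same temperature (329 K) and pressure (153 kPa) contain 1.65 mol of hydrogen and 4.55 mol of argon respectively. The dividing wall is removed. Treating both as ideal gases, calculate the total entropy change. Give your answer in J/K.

ΔS_mix = 29.9 J/K

Mole fractions: x_A = 1.65/6.2 = 0.266, x_B = 0.734.
ΔS_mix = −R(n_A ln x_A + n_B ln x_B) = −8.314 × (1.65 ln 0.266 + 4.55 ln 0.734) = 29.9 J/K.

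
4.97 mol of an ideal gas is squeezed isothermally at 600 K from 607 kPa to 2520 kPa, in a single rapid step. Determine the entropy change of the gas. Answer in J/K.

ΔS_gas = -58.8 J/K

Entropy is a state function, so ΔS_gas depends only on the end states.
For an isothermal ideal gas ΔS_gas = nR ln(P₁/P₂) = 4.97 × 8.314 × ln(607/2520) = -58.8 J/K.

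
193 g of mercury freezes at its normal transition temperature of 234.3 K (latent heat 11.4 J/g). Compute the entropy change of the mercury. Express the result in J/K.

Heat released by the substance: Q = −mL = −193 × 11.4 = −2200.2 J.
At constant T, ΔS = Q_rev/T = −2200.2 / 234.3 = -9.39 J/K.

ΔS = -9.39 J/K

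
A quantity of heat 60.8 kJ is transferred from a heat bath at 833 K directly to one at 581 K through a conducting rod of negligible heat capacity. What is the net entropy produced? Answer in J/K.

ΔS_total = 31.7 J/K

ΔS_hot = −Q/T_H = −60800/833 = -72.989 J/K and ΔS_cold = +Q/T_C = 60800/581 = 104.65 J/K.
ΔS_total = -72.989 + 104.65 = 31.7 J/K, positive as the second law requires.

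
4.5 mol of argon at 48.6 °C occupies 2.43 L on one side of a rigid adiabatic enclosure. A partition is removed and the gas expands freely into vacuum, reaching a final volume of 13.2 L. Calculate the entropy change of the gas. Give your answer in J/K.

No heat is exchanged and no work is done, so the ideal-gas temperature stays constant.
Entropy is a state function; using a reversible isothermal path, ΔS_gas = nR ln(V₂/V₁) = 4.5 × 8.314 × ln(13.2/2.43) = 63.3 J/K.

ΔS_gas = 63.3 J/K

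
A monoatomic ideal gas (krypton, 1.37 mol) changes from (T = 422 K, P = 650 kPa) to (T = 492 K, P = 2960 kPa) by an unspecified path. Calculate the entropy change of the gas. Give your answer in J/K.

ΔS = -12.9 J/K

ΔS = nC_p ln(T₂/T₁) − nR ln(P₂/P₁), with C_p = 5R/2 = 20.79 J mol⁻¹ K⁻¹ for a monoatomic ideal gas.
ΔS = 1.37 × [20.79 × ln(492/422) − 8.314 × ln(2960/650)] = -12.9 J/K.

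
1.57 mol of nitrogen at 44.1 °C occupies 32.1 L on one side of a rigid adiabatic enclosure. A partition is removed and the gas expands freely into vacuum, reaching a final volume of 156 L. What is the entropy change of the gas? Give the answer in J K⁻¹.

ΔS_gas = 20.6 J/K

No heat is exchanged and no work is done, so the ideal-gas temperature stays constant.
Entropy is a state function; using a reversible isothermal path, ΔS_gas = nR ln(V₂/V₁) = 1.57 × 8.314 × ln(156/32.1) = 20.6 J/K.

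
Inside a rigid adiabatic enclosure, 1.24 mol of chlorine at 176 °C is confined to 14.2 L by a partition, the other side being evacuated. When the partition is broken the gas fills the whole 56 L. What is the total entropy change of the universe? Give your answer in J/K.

ΔS_universe = 14.1 J/K

For an ideal gas in free expansion Q = 0 and W = 0, so T is unchanged.
Entropy is a state function; using a reversible isothermal path, ΔS_gas = nR ln(V₂/V₁) = 1.24 × 8.314 × ln(56/14.2) = 14.1 J/K.
The insulated surroundings exchange no heat, so ΔS_surr = 0 and ΔS_universe = ΔS_gas.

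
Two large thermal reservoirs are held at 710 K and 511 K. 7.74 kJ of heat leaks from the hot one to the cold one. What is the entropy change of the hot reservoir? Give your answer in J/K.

The hot reservoir loses heat Q, so ΔS_hot = −Q/T_H = −7740/710 = -10.9 J/K.

ΔS_hot = -10.9 J/K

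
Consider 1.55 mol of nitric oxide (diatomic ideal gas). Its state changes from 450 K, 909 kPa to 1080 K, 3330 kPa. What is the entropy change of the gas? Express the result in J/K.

ΔS = 22.8 J/K

ΔS = nC_p ln(T₂/T₁) − nR ln(P₂/P₁), with C_p = 7R/2 = 29.1 J mol⁻¹ K⁻¹ for a diatomic ideal gas.
ΔS = 1.55 × [29.1 × ln(1080/450) − 8.314 × ln(3330/909)] = 22.8 J/K.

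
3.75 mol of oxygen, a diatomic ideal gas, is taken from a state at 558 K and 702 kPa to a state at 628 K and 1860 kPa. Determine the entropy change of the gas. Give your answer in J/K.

ΔS = nC_p ln(T₂/T₁) − nR ln(P₂/P₁), with C_p = 7R/2 = 29.1 J mol⁻¹ K⁻¹ for a diatomic ideal gas.
ΔS = 3.75 × [29.1 × ln(628/558) − 8.314 × ln(1860/702)] = -17.5 J/K.

ΔS = -17.5 J/K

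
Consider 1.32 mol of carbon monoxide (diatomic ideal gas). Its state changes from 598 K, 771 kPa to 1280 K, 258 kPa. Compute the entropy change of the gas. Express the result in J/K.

ΔS = 41.2 J/K

ΔS = nC_p ln(T₂/T₁) − nR ln(P₂/P₁), with C_p = 7R/2 = 29.1 J mol⁻¹ K⁻¹ for a diatomic ideal gas.
ΔS = 1.32 × [29.1 × ln(1280/598) − 8.314 × ln(258/771)] = 41.2 J/K.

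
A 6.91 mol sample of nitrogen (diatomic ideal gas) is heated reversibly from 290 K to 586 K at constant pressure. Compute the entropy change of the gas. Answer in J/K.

ΔS = 141 J/K

At constant pressure, ΔS = nC_p ln(T₂/T₁) with C_p = 7R/2 = 29.1 J mol⁻¹ K⁻¹.
ΔS = 6.91 × 29.1 × ln(586/290) = 141 J/K.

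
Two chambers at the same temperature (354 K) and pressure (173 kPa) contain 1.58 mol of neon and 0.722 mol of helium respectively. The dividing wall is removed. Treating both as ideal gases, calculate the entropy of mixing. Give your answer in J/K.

ΔS_mix = 11.9 J/K

Mole fractions: x_A = 1.58/2.3 = 0.686, x_B = 0.314.
ΔS_mix = −R(n_A ln x_A + n_B ln x_B) = −8.314 × (1.58 ln 0.686 + 0.722 ln 0.314) = 11.9 J/K.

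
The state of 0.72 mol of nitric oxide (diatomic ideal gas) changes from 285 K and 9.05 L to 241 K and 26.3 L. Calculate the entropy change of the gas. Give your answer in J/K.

Entropy is a state function: ΔS = nC_V ln(T₂/T₁) + nR ln(V₂/V₁), with C_V = 5R/2 = 20.79 J mol⁻¹ K⁻¹ for a diatomic ideal gas.
ΔS = 0.72 × [20.79 × ln(241/285) + 8.314 × ln(26.3/9.05)] = 3.88 J/K.

ΔS = 3.88 J/K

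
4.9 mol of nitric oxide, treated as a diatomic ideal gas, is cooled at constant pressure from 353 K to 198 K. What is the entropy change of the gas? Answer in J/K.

At constant pressure, ΔS = nC_p ln(T₂/T₁) with C_p = 7R/2 = 29.1 J mol⁻¹ K⁻¹.
ΔS = 4.9 × 29.1 × ln(198/353) = -82.4 J/K.

ΔS = -82.4 J/K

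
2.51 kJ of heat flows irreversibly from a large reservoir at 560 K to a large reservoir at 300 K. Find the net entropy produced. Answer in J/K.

ΔS_total = 3.88 J/K

ΔS_hot = −Q/T_H = −2510/560 = -4.4821 J/K and ΔS_cold = +Q/T_C = 2510/300 = 8.3667 J/K.
ΔS_total = -4.4821 + 8.3667 = 3.88 J/K, positive as the second law requires.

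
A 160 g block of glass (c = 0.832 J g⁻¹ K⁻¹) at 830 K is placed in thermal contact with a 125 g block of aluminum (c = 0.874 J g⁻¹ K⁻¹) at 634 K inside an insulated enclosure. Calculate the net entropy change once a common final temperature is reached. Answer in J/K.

Energy balance: T_f = (m₁c₁T₁ + m₂c₂T₂)/(m₁c₁ + m₂c₂) = 741.65 K.
ΔS₁ = m₁c₁ ln(T_f/T₁) = 133.12 × ln(741.65/830) = -14.98 J/K.
ΔS₂ = m₂c₂ ln(T_f/T₂) = 109.25 × ln(741.65/634) = 17.13 J/K.
ΔS_total = -14.98 + 17.13 = 2.15 J/K.

ΔS_total = 2.15 J/K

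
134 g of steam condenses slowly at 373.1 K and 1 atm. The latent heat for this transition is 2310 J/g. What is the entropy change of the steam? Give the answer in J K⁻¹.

Heat released by the substance: Q = −mL = −134 × 2310 = −309540 J.
At constant T, ΔS = Q_rev/T = −309540 / 373.1 = -830 J/K.

ΔS = -830 J/K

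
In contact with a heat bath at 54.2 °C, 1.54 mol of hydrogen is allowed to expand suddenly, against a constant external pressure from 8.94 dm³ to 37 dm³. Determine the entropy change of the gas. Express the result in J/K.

ΔS_gas = 18.2 J/K

Entropy is a state function, so ΔS_gas depends only on the end states.
For an isothermal ideal gas ΔS_gas = nR ln(V₂/V₁) = 1.54 × 8.314 × ln(37/8.94) = 18.2 J/K.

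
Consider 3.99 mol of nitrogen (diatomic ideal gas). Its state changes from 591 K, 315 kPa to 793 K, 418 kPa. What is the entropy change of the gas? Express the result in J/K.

ΔS = 24.8 J/K

ΔS = nC_p ln(T₂/T₁) − nR ln(P₂/P₁), with C_p = 7R/2 = 29.1 J mol⁻¹ K⁻¹ for a diatomic ideal gas.
ΔS = 3.99 × [29.1 × ln(793/591) − 8.314 × ln(418/315)] = 24.8 J/K.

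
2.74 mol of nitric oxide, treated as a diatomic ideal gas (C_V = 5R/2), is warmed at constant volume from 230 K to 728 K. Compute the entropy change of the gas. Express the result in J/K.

At constant volume, ΔS = nC_V ln(T₂/T₁) with C_V = 5R/2 = 20.79 J mol⁻¹ K⁻¹.
ΔS = 2.74 × 20.79 × ln(728/230) = 65.6 J/K.

ΔS = 65.6 J/K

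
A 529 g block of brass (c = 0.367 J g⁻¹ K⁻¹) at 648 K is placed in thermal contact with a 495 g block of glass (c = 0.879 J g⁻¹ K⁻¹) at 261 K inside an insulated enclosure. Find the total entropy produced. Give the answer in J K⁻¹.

Energy balance: T_f = (m₁c₁T₁ + m₂c₂T₂)/(m₁c₁ + m₂c₂) = 380.4 K.
ΔS₁ = m₁c₁ ln(T_f/T₁) = 194.143 × ln(380.4/648) = -103.4 J/K.
ΔS₂ = m₂c₂ ln(T_f/T₂) = 435.105 × ln(380.4/261) = 163.9 J/K.
ΔS_total = -103.4 + 163.9 = 60.5 J/K.

ΔS_total = 60.5 J/K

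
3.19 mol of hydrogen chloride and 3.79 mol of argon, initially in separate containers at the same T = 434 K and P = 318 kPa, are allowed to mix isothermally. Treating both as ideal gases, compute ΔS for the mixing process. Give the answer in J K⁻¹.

Mole fractions: x_A = 3.19/6.98 = 0.457, x_B = 0.543.
ΔS_mix = −R(n_A ln x_A + n_B ln x_B) = −8.314 × (3.19 ln 0.457 + 3.79 ln 0.543) = 40 J/K.

ΔS_mix = 40 J/K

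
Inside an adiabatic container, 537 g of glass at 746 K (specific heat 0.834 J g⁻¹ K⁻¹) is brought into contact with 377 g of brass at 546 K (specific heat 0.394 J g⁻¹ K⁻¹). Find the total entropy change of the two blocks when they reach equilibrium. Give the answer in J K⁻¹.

Energy balance: T_f = (m₁c₁T₁ + m₂c₂T₂)/(m₁c₁ + m₂c₂) = 696.19 K.
ΔS₁ = m₁c₁ ln(T_f/T₁) = 447.858 × ln(696.19/746) = -30.9495 J/K.
ΔS₂ = m₂c₂ ln(T_f/T₂) = 148.538 × ln(696.19/546) = 36.0949 J/K.
ΔS_total = -30.9495 + 36.0949 = 5.15 J/K.

ΔS_total = 5.15 J/K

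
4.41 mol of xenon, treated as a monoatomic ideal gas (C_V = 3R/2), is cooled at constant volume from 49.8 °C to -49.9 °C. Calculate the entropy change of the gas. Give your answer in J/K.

In kelvin: T₁ = 322.95 K, T₂ = 223.25 K. At constant volume, ΔS = nC_V ln(T₂/T₁) with C_V = 3R/2 = 12.47 J mol⁻¹ K⁻¹.
ΔS = 4.41 × 12.47 × ln(223.25/322.95) = -20.3 J/K.

ΔS = -20.3 J/K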